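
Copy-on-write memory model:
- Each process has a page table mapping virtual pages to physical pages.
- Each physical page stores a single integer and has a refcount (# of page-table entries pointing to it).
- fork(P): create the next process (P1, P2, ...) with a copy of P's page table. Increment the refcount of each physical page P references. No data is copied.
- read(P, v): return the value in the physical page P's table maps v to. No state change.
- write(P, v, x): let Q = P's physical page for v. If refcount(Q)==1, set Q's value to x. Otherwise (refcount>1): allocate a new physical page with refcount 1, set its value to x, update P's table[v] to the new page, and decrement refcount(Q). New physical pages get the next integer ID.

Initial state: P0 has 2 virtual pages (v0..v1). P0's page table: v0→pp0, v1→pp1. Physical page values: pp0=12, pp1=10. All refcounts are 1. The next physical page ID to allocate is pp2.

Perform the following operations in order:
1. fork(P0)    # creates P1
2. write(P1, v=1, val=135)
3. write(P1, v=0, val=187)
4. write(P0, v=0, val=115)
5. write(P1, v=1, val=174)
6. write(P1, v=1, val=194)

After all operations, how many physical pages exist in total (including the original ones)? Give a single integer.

Op 1: fork(P0) -> P1. 2 ppages; refcounts: pp0:2 pp1:2
Op 2: write(P1, v1, 135). refcount(pp1)=2>1 -> COPY to pp2. 3 ppages; refcounts: pp0:2 pp1:1 pp2:1
Op 3: write(P1, v0, 187). refcount(pp0)=2>1 -> COPY to pp3. 4 ppages; refcounts: pp0:1 pp1:1 pp2:1 pp3:1
Op 4: write(P0, v0, 115). refcount(pp0)=1 -> write in place. 4 ppages; refcounts: pp0:1 pp1:1 pp2:1 pp3:1
Op 5: write(P1, v1, 174). refcount(pp2)=1 -> write in place. 4 ppages; refcounts: pp0:1 pp1:1 pp2:1 pp3:1
Op 6: write(P1, v1, 194). refcount(pp2)=1 -> write in place. 4 ppages; refcounts: pp0:1 pp1:1 pp2:1 pp3:1

Answer: 4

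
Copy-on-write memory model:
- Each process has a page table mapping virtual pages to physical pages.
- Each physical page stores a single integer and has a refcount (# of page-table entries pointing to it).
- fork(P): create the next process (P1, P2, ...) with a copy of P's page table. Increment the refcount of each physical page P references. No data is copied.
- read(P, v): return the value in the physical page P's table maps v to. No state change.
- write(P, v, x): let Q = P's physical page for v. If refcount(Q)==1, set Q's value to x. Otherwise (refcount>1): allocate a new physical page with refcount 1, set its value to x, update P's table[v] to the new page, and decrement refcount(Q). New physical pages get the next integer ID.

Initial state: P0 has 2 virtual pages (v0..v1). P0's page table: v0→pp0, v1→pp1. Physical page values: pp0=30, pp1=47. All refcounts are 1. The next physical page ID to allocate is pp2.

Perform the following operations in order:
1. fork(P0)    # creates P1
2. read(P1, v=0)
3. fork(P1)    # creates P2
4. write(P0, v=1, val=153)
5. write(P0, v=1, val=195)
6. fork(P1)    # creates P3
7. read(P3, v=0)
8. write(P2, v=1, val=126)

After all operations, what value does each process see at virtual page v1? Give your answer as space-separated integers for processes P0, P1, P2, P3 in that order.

Op 1: fork(P0) -> P1. 2 ppages; refcounts: pp0:2 pp1:2
Op 2: read(P1, v0) -> 30. No state change.
Op 3: fork(P1) -> P2. 2 ppages; refcounts: pp0:3 pp1:3
Op 4: write(P0, v1, 153). refcount(pp1)=3>1 -> COPY to pp2. 3 ppages; refcounts: pp0:3 pp1:2 pp2:1
Op 5: write(P0, v1, 195). refcount(pp2)=1 -> write in place. 3 ppages; refcounts: pp0:3 pp1:2 pp2:1
Op 6: fork(P1) -> P3. 3 ppages; refcounts: pp0:4 pp1:3 pp2:1
Op 7: read(P3, v0) -> 30. No state change.
Op 8: write(P2, v1, 126). refcount(pp1)=3>1 -> COPY to pp3. 4 ppages; refcounts: pp0:4 pp1:2 pp2:1 pp3:1
P0: v1 -> pp2 = 195
P1: v1 -> pp1 = 47
P2: v1 -> pp3 = 126
P3: v1 -> pp1 = 47

Answer: 195 47 126 47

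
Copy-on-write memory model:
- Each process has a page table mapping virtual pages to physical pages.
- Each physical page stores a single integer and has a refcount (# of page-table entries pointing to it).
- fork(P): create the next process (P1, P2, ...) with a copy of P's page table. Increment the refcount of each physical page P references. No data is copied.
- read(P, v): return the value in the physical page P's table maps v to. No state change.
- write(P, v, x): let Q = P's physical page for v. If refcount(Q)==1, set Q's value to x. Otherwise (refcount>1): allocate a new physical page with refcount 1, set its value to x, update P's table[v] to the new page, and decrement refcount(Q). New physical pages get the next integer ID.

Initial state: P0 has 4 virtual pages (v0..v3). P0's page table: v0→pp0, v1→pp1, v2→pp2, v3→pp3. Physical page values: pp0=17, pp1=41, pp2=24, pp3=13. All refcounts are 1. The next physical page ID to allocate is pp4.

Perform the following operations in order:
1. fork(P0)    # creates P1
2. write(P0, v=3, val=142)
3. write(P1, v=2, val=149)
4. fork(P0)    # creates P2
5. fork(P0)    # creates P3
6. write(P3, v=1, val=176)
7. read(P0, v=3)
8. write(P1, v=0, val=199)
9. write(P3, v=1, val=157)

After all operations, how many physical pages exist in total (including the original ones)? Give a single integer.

Answer: 8

Derivation:
Op 1: fork(P0) -> P1. 4 ppages; refcounts: pp0:2 pp1:2 pp2:2 pp3:2
Op 2: write(P0, v3, 142). refcount(pp3)=2>1 -> COPY to pp4. 5 ppages; refcounts: pp0:2 pp1:2 pp2:2 pp3:1 pp4:1
Op 3: write(P1, v2, 149). refcount(pp2)=2>1 -> COPY to pp5. 6 ppages; refcounts: pp0:2 pp1:2 pp2:1 pp3:1 pp4:1 pp5:1
Op 4: fork(P0) -> P2. 6 ppages; refcounts: pp0:3 pp1:3 pp2:2 pp3:1 pp4:2 pp5:1
Op 5: fork(P0) -> P3. 6 ppages; refcounts: pp0:4 pp1:4 pp2:3 pp3:1 pp4:3 pp5:1
Op 6: write(P3, v1, 176). refcount(pp1)=4>1 -> COPY to pp6. 7 ppages; refcounts: pp0:4 pp1:3 pp2:3 pp3:1 pp4:3 pp5:1 pp6:1
Op 7: read(P0, v3) -> 142. No state change.
Op 8: write(P1, v0, 199). refcount(pp0)=4>1 -> COPY to pp7. 8 ppages; refcounts: pp0:3 pp1:3 pp2:3 pp3:1 pp4:3 pp5:1 pp6:1 pp7:1
Op 9: write(P3, v1, 157). refcount(pp6)=1 -> write in place. 8 ppages; refcounts: pp0:3 pp1:3 pp2:3 pp3:1 pp4:3 pp5:1 pp6:1 pp7:1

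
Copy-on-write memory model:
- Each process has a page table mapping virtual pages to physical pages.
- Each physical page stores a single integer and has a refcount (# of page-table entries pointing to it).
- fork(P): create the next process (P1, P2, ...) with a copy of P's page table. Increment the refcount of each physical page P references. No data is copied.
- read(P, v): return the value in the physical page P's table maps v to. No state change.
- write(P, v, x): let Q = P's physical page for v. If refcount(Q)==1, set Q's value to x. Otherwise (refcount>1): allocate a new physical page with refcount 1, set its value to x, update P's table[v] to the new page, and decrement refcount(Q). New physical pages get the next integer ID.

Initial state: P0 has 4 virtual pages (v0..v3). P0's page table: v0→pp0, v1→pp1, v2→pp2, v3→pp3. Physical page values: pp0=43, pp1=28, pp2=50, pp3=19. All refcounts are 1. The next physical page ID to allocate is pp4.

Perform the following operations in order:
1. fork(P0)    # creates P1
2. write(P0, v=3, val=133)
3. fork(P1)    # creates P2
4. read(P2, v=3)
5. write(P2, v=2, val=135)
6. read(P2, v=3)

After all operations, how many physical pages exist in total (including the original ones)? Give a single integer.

Op 1: fork(P0) -> P1. 4 ppages; refcounts: pp0:2 pp1:2 pp2:2 pp3:2
Op 2: write(P0, v3, 133). refcount(pp3)=2>1 -> COPY to pp4. 5 ppages; refcounts: pp0:2 pp1:2 pp2:2 pp3:1 pp4:1
Op 3: fork(P1) -> P2. 5 ppages; refcounts: pp0:3 pp1:3 pp2:3 pp3:2 pp4:1
Op 4: read(P2, v3) -> 19. No state change.
Op 5: write(P2, v2, 135). refcount(pp2)=3>1 -> COPY to pp5. 6 ppages; refcounts: pp0:3 pp1:3 pp2:2 pp3:2 pp4:1 pp5:1
Op 6: read(P2, v3) -> 19. No state change.

Answer: 6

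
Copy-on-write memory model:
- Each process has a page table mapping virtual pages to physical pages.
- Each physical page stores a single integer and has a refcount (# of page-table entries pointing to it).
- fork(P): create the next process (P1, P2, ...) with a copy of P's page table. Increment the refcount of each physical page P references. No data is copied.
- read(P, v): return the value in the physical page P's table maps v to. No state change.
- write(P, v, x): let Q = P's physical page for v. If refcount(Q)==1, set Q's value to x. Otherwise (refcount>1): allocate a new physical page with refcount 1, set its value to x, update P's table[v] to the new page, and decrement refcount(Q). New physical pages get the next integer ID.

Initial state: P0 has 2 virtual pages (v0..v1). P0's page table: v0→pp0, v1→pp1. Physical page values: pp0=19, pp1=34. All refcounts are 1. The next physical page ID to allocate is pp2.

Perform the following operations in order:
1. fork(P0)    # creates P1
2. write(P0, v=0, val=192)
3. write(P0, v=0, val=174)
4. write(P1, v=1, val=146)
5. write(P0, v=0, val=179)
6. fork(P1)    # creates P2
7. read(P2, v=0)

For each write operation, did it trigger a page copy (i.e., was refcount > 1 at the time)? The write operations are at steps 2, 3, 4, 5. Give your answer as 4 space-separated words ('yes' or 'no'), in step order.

Op 1: fork(P0) -> P1. 2 ppages; refcounts: pp0:2 pp1:2
Op 2: write(P0, v0, 192). refcount(pp0)=2>1 -> COPY to pp2. 3 ppages; refcounts: pp0:1 pp1:2 pp2:1
Op 3: write(P0, v0, 174). refcount(pp2)=1 -> write in place. 3 ppages; refcounts: pp0:1 pp1:2 pp2:1
Op 4: write(P1, v1, 146). refcount(pp1)=2>1 -> COPY to pp3. 4 ppages; refcounts: pp0:1 pp1:1 pp2:1 pp3:1
Op 5: write(P0, v0, 179). refcount(pp2)=1 -> write in place. 4 ppages; refcounts: pp0:1 pp1:1 pp2:1 pp3:1
Op 6: fork(P1) -> P2. 4 ppages; refcounts: pp0:2 pp1:1 pp2:1 pp3:2
Op 7: read(P2, v0) -> 19. No state change.

yes no yes no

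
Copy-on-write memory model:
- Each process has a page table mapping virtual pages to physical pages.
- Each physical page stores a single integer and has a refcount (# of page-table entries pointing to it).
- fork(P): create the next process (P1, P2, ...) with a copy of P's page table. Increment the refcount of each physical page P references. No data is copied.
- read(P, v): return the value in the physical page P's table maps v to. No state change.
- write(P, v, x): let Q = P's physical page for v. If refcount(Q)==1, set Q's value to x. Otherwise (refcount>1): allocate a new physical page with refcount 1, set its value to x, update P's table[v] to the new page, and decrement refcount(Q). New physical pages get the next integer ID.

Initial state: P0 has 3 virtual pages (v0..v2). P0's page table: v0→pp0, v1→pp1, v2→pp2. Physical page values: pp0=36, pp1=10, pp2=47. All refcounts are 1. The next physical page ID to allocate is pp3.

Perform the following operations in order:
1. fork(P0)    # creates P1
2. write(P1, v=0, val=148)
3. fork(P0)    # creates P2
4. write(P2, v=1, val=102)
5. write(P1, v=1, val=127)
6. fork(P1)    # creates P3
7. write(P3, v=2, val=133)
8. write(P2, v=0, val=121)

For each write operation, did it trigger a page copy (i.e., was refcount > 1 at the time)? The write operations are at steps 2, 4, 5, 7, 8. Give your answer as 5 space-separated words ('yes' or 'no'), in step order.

Op 1: fork(P0) -> P1. 3 ppages; refcounts: pp0:2 pp1:2 pp2:2
Op 2: write(P1, v0, 148). refcount(pp0)=2>1 -> COPY to pp3. 4 ppages; refcounts: pp0:1 pp1:2 pp2:2 pp3:1
Op 3: fork(P0) -> P2. 4 ppages; refcounts: pp0:2 pp1:3 pp2:3 pp3:1
Op 4: write(P2, v1, 102). refcount(pp1)=3>1 -> COPY to pp4. 5 ppages; refcounts: pp0:2 pp1:2 pp2:3 pp3:1 pp4:1
Op 5: write(P1, v1, 127). refcount(pp1)=2>1 -> COPY to pp5. 6 ppages; refcounts: pp0:2 pp1:1 pp2:3 pp3:1 pp4:1 pp5:1
Op 6: fork(P1) -> P3. 6 ppages; refcounts: pp0:2 pp1:1 pp2:4 pp3:2 pp4:1 pp5:2
Op 7: write(P3, v2, 133). refcount(pp2)=4>1 -> COPY to pp6. 7 ppages; refcounts: pp0:2 pp1:1 pp2:3 pp3:2 pp4:1 pp5:2 pp6:1
Op 8: write(P2, v0, 121). refcount(pp0)=2>1 -> COPY to pp7. 8 ppages; refcounts: pp0:1 pp1:1 pp2:3 pp3:2 pp4:1 pp5:2 pp6:1 pp7:1

yes yes yes yes yes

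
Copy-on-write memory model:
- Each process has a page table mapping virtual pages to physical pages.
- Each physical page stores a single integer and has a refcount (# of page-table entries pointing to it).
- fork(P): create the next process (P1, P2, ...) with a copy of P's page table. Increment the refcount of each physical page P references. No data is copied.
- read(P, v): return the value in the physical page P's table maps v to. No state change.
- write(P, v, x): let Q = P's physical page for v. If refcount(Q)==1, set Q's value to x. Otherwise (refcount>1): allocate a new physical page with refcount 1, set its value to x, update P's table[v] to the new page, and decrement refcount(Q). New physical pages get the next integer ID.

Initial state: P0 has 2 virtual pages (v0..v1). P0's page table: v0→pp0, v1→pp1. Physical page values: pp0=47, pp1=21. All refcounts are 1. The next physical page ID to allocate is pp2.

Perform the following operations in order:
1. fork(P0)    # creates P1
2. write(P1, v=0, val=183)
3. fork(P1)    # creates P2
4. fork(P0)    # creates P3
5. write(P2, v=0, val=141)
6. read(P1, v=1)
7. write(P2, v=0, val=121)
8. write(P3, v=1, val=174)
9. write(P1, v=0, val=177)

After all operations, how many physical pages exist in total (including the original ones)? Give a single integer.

Op 1: fork(P0) -> P1. 2 ppages; refcounts: pp0:2 pp1:2
Op 2: write(P1, v0, 183). refcount(pp0)=2>1 -> COPY to pp2. 3 ppages; refcounts: pp0:1 pp1:2 pp2:1
Op 3: fork(P1) -> P2. 3 ppages; refcounts: pp0:1 pp1:3 pp2:2
Op 4: fork(P0) -> P3. 3 ppages; refcounts: pp0:2 pp1:4 pp2:2
Op 5: write(P2, v0, 141). refcount(pp2)=2>1 -> COPY to pp3. 4 ppages; refcounts: pp0:2 pp1:4 pp2:1 pp3:1
Op 6: read(P1, v1) -> 21. No state change.
Op 7: write(P2, v0, 121). refcount(pp3)=1 -> write in place. 4 ppages; refcounts: pp0:2 pp1:4 pp2:1 pp3:1
Op 8: write(P3, v1, 174). refcount(pp1)=4>1 -> COPY to pp4. 5 ppages; refcounts: pp0:2 pp1:3 pp2:1 pp3:1 pp4:1
Op 9: write(P1, v0, 177). refcount(pp2)=1 -> write in place. 5 ppages; refcounts: pp0:2 pp1:3 pp2:1 pp3:1 pp4:1

Answer: 5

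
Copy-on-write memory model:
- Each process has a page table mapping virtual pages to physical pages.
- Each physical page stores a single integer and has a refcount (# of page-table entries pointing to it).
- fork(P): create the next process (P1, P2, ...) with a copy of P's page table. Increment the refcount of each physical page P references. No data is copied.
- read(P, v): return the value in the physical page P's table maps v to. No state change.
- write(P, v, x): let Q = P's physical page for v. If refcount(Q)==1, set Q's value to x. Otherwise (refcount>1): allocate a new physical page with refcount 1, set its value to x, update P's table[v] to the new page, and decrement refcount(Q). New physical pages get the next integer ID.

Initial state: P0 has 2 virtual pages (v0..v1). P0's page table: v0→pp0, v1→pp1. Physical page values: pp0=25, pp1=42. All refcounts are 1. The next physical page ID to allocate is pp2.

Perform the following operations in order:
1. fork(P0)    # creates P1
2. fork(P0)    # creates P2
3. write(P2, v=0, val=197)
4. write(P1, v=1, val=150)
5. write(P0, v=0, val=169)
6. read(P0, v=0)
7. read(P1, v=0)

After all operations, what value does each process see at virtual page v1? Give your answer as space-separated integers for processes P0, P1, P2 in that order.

Op 1: fork(P0) -> P1. 2 ppages; refcounts: pp0:2 pp1:2
Op 2: fork(P0) -> P2. 2 ppages; refcounts: pp0:3 pp1:3
Op 3: write(P2, v0, 197). refcount(pp0)=3>1 -> COPY to pp2. 3 ppages; refcounts: pp0:2 pp1:3 pp2:1
Op 4: write(P1, v1, 150). refcount(pp1)=3>1 -> COPY to pp3. 4 ppages; refcounts: pp0:2 pp1:2 pp2:1 pp3:1
Op 5: write(P0, v0, 169). refcount(pp0)=2>1 -> COPY to pp4. 5 ppages; refcounts: pp0:1 pp1:2 pp2:1 pp3:1 pp4:1
Op 6: read(P0, v0) -> 169. No state change.
Op 7: read(P1, v0) -> 25. No state change.
P0: v1 -> pp1 = 42
P1: v1 -> pp3 = 150
P2: v1 -> pp1 = 42

Answer: 42 150 42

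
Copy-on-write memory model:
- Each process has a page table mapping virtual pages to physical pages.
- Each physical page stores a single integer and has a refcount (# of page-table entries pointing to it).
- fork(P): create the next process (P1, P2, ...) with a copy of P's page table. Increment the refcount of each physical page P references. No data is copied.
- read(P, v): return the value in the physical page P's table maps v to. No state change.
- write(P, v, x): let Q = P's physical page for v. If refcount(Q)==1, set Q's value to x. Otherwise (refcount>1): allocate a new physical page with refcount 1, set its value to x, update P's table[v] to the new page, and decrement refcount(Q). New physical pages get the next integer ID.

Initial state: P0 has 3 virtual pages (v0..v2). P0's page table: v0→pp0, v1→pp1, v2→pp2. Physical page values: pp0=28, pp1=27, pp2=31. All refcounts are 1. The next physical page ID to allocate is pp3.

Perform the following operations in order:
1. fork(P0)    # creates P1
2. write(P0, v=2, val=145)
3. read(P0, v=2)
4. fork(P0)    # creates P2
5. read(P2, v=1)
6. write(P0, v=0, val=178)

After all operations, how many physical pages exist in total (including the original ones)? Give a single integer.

Answer: 5

Derivation:
Op 1: fork(P0) -> P1. 3 ppages; refcounts: pp0:2 pp1:2 pp2:2
Op 2: write(P0, v2, 145). refcount(pp2)=2>1 -> COPY to pp3. 4 ppages; refcounts: pp0:2 pp1:2 pp2:1 pp3:1
Op 3: read(P0, v2) -> 145. No state change.
Op 4: fork(P0) -> P2. 4 ppages; refcounts: pp0:3 pp1:3 pp2:1 pp3:2
Op 5: read(P2, v1) -> 27. No state change.
Op 6: write(P0, v0, 178). refcount(pp0)=3>1 -> COPY to pp4. 5 ppages; refcounts: pp0:2 pp1:3 pp2:1 pp3:2 pp4:1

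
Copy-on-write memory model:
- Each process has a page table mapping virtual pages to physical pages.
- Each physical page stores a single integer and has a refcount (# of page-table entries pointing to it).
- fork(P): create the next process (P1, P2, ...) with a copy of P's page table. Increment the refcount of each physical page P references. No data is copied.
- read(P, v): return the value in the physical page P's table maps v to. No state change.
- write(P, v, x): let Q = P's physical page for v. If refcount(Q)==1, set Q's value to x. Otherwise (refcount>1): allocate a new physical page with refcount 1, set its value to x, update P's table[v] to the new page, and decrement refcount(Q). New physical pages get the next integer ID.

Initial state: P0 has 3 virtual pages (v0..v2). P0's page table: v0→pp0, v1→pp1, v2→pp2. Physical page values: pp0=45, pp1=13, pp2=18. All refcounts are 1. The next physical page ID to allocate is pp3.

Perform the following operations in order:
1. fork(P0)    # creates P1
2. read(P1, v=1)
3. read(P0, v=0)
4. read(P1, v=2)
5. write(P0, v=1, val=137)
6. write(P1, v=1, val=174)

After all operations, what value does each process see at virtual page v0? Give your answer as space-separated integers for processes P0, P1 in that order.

Answer: 45 45

Derivation:
Op 1: fork(P0) -> P1. 3 ppages; refcounts: pp0:2 pp1:2 pp2:2
Op 2: read(P1, v1) -> 13. No state change.
Op 3: read(P0, v0) -> 45. No state change.
Op 4: read(P1, v2) -> 18. No state change.
Op 5: write(P0, v1, 137). refcount(pp1)=2>1 -> COPY to pp3. 4 ppages; refcounts: pp0:2 pp1:1 pp2:2 pp3:1
Op 6: write(P1, v1, 174). refcount(pp1)=1 -> write in place. 4 ppages; refcounts: pp0:2 pp1:1 pp2:2 pp3:1
P0: v0 -> pp0 = 45
P1: v0 -> pp0 = 45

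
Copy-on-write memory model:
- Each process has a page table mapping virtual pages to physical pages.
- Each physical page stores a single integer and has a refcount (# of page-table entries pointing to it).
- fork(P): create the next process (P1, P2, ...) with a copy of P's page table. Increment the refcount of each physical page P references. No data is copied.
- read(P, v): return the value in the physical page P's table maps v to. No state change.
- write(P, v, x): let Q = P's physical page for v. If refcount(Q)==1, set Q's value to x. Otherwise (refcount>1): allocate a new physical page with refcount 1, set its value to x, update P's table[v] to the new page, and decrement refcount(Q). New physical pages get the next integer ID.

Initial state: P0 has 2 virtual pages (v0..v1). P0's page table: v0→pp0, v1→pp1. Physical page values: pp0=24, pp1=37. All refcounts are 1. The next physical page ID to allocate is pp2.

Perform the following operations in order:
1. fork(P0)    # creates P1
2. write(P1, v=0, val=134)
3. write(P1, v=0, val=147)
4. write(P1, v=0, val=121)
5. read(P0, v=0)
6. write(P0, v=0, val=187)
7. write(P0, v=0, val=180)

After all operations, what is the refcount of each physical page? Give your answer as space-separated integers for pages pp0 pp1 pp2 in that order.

Answer: 1 2 1

Derivation:
Op 1: fork(P0) -> P1. 2 ppages; refcounts: pp0:2 pp1:2
Op 2: write(P1, v0, 134). refcount(pp0)=2>1 -> COPY to pp2. 3 ppages; refcounts: pp0:1 pp1:2 pp2:1
Op 3: write(P1, v0, 147). refcount(pp2)=1 -> write in place. 3 ppages; refcounts: pp0:1 pp1:2 pp2:1
Op 4: write(P1, v0, 121). refcount(pp2)=1 -> write in place. 3 ppages; refcounts: pp0:1 pp1:2 pp2:1
Op 5: read(P0, v0) -> 24. No state change.
Op 6: write(P0, v0, 187). refcount(pp0)=1 -> write in place. 3 ppages; refcounts: pp0:1 pp1:2 pp2:1
Op 7: write(P0, v0, 180). refcount(pp0)=1 -> write in place. 3 ppages; refcounts: pp0:1 pp1:2 pp2:1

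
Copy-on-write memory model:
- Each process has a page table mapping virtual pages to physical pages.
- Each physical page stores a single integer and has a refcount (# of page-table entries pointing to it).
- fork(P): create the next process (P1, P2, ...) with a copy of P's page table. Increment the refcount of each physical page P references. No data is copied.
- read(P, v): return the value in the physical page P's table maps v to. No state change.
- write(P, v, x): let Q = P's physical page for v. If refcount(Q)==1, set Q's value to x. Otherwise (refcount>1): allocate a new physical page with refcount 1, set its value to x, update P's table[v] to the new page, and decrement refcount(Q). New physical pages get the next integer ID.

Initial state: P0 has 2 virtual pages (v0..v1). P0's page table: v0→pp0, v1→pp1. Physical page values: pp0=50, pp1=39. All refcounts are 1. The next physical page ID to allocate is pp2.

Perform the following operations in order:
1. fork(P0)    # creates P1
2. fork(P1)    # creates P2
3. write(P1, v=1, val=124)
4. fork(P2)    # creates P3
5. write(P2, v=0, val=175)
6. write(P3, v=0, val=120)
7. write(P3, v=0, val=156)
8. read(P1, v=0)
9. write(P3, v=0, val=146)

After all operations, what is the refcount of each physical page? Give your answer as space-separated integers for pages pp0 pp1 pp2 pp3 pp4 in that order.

Op 1: fork(P0) -> P1. 2 ppages; refcounts: pp0:2 pp1:2
Op 2: fork(P1) -> P2. 2 ppages; refcounts: pp0:3 pp1:3
Op 3: write(P1, v1, 124). refcount(pp1)=3>1 -> COPY to pp2. 3 ppages; refcounts: pp0:3 pp1:2 pp2:1
Op 4: fork(P2) -> P3. 3 ppages; refcounts: pp0:4 pp1:3 pp2:1
Op 5: write(P2, v0, 175). refcount(pp0)=4>1 -> COPY to pp3. 4 ppages; refcounts: pp0:3 pp1:3 pp2:1 pp3:1
Op 6: write(P3, v0, 120). refcount(pp0)=3>1 -> COPY to pp4. 5 ppages; refcounts: pp0:2 pp1:3 pp2:1 pp3:1 pp4:1
Op 7: write(P3, v0, 156). refcount(pp4)=1 -> write in place. 5 ppages; refcounts: pp0:2 pp1:3 pp2:1 pp3:1 pp4:1
Op 8: read(P1, v0) -> 50. No state change.
Op 9: write(P3, v0, 146). refcount(pp4)=1 -> write in place. 5 ppages; refcounts: pp0:2 pp1:3 pp2:1 pp3:1 pp4:1

Answer: 2 3 1 1 1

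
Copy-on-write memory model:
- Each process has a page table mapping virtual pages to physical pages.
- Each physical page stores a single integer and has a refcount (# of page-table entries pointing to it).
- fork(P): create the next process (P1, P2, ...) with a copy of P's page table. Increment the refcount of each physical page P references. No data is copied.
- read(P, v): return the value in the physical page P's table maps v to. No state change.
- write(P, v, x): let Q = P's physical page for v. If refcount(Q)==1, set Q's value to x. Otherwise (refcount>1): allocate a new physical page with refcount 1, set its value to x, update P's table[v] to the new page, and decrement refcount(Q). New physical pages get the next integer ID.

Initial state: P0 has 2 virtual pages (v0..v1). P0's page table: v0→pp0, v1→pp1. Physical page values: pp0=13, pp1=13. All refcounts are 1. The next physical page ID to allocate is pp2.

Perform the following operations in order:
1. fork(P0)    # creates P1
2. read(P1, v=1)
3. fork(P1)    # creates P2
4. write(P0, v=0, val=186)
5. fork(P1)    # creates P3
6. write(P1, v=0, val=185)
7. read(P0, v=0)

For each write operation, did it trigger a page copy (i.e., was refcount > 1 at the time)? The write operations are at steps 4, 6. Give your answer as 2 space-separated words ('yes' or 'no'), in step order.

Op 1: fork(P0) -> P1. 2 ppages; refcounts: pp0:2 pp1:2
Op 2: read(P1, v1) -> 13. No state change.
Op 3: fork(P1) -> P2. 2 ppages; refcounts: pp0:3 pp1:3
Op 4: write(P0, v0, 186). refcount(pp0)=3>1 -> COPY to pp2. 3 ppages; refcounts: pp0:2 pp1:3 pp2:1
Op 5: fork(P1) -> P3. 3 ppages; refcounts: pp0:3 pp1:4 pp2:1
Op 6: write(P1, v0, 185). refcount(pp0)=3>1 -> COPY to pp3. 4 ppages; refcounts: pp0:2 pp1:4 pp2:1 pp3:1
Op 7: read(P0, v0) -> 186. No state change.

yes yes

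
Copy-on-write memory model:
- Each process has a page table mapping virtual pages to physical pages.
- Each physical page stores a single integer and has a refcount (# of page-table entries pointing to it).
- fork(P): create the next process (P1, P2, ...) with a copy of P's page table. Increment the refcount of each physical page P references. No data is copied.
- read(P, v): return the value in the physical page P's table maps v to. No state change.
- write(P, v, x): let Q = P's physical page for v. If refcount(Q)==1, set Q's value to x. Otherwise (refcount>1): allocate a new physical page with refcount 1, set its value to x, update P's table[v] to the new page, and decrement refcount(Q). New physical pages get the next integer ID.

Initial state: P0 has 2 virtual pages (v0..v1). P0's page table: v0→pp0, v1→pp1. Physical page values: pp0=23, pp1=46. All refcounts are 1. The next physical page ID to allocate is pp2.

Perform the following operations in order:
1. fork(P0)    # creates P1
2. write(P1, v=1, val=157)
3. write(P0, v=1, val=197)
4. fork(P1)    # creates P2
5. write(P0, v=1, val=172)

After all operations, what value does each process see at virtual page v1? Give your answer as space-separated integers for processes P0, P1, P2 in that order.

Answer: 172 157 157

Derivation:
Op 1: fork(P0) -> P1. 2 ppages; refcounts: pp0:2 pp1:2
Op 2: write(P1, v1, 157). refcount(pp1)=2>1 -> COPY to pp2. 3 ppages; refcounts: pp0:2 pp1:1 pp2:1
Op 3: write(P0, v1, 197). refcount(pp1)=1 -> write in place. 3 ppages; refcounts: pp0:2 pp1:1 pp2:1
Op 4: fork(P1) -> P2. 3 ppages; refcounts: pp0:3 pp1:1 pp2:2
Op 5: write(P0, v1, 172). refcount(pp1)=1 -> write in place. 3 ppages; refcounts: pp0:3 pp1:1 pp2:2
P0: v1 -> pp1 = 172
P1: v1 -> pp2 = 157
P2: v1 -> pp2 = 157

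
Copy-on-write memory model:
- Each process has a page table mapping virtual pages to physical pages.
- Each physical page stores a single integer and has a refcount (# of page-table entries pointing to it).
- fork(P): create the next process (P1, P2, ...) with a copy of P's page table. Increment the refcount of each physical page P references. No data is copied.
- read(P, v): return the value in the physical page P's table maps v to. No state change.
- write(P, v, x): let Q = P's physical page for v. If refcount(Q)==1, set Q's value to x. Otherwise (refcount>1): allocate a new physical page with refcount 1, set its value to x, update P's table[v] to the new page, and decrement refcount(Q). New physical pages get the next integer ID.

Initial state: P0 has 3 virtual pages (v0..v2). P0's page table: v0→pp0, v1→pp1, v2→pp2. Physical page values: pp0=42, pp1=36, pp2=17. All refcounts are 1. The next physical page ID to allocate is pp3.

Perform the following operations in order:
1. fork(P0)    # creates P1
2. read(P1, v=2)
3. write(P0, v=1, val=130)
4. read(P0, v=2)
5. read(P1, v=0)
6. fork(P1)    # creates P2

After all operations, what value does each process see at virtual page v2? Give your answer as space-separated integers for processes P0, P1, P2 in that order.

Op 1: fork(P0) -> P1. 3 ppages; refcounts: pp0:2 pp1:2 pp2:2
Op 2: read(P1, v2) -> 17. No state change.
Op 3: write(P0, v1, 130). refcount(pp1)=2>1 -> COPY to pp3. 4 ppages; refcounts: pp0:2 pp1:1 pp2:2 pp3:1
Op 4: read(P0, v2) -> 17. No state change.
Op 5: read(P1, v0) -> 42. No state change.
Op 6: fork(P1) -> P2. 4 ppages; refcounts: pp0:3 pp1:2 pp2:3 pp3:1
P0: v2 -> pp2 = 17
P1: v2 -> pp2 = 17
P2: v2 -> pp2 = 17

Answer: 17 17 17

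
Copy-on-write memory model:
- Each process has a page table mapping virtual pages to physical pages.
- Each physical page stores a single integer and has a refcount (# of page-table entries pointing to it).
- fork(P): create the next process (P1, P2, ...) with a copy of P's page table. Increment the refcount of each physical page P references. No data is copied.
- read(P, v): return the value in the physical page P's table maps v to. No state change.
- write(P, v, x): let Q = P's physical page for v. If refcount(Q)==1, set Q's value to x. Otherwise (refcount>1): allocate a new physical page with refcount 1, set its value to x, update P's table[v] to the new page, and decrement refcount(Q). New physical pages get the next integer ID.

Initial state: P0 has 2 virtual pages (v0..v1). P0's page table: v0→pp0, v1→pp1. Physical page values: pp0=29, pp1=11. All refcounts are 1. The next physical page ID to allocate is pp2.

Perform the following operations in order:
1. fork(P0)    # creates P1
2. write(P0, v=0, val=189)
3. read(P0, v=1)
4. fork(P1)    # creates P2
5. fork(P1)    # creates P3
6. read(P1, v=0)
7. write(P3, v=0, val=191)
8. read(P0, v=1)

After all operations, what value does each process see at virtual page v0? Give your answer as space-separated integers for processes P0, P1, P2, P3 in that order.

Answer: 189 29 29 191

Derivation:
Op 1: fork(P0) -> P1. 2 ppages; refcounts: pp0:2 pp1:2
Op 2: write(P0, v0, 189). refcount(pp0)=2>1 -> COPY to pp2. 3 ppages; refcounts: pp0:1 pp1:2 pp2:1
Op 3: read(P0, v1) -> 11. No state change.
Op 4: fork(P1) -> P2. 3 ppages; refcounts: pp0:2 pp1:3 pp2:1
Op 5: fork(P1) -> P3. 3 ppages; refcounts: pp0:3 pp1:4 pp2:1
Op 6: read(P1, v0) -> 29. No state change.
Op 7: write(P3, v0, 191). refcount(pp0)=3>1 -> COPY to pp3. 4 ppages; refcounts: pp0:2 pp1:4 pp2:1 pp3:1
Op 8: read(P0, v1) -> 11. No state change.
P0: v0 -> pp2 = 189
P1: v0 -> pp0 = 29
P2: v0 -> pp0 = 29
P3: v0 -> pp3 = 191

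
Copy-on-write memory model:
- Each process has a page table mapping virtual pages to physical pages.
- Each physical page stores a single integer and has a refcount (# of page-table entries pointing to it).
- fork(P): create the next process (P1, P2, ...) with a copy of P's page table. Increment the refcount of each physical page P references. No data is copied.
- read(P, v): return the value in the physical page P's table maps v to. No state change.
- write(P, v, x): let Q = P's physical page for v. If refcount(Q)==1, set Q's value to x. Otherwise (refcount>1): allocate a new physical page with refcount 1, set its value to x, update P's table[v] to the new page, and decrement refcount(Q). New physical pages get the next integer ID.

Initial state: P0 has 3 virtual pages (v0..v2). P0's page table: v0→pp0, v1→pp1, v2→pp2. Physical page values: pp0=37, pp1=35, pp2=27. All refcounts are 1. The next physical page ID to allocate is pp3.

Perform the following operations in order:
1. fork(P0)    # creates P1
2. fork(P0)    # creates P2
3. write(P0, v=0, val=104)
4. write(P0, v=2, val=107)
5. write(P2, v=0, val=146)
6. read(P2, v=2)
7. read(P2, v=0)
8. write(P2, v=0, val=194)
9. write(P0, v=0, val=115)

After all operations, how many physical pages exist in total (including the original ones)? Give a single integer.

Op 1: fork(P0) -> P1. 3 ppages; refcounts: pp0:2 pp1:2 pp2:2
Op 2: fork(P0) -> P2. 3 ppages; refcounts: pp0:3 pp1:3 pp2:3
Op 3: write(P0, v0, 104). refcount(pp0)=3>1 -> COPY to pp3. 4 ppages; refcounts: pp0:2 pp1:3 pp2:3 pp3:1
Op 4: write(P0, v2, 107). refcount(pp2)=3>1 -> COPY to pp4. 5 ppages; refcounts: pp0:2 pp1:3 pp2:2 pp3:1 pp4:1
Op 5: write(P2, v0, 146). refcount(pp0)=2>1 -> COPY to pp5. 6 ppages; refcounts: pp0:1 pp1:3 pp2:2 pp3:1 pp4:1 pp5:1
Op 6: read(P2, v2) -> 27. No state change.
Op 7: read(P2, v0) -> 146. No state change.
Op 8: write(P2, v0, 194). refcount(pp5)=1 -> write in place. 6 ppages; refcounts: pp0:1 pp1:3 pp2:2 pp3:1 pp4:1 pp5:1
Op 9: write(P0, v0, 115). refcount(pp3)=1 -> write in place. 6 ppages; refcounts: pp0:1 pp1:3 pp2:2 pp3:1 pp4:1 pp5:1

Answer: 6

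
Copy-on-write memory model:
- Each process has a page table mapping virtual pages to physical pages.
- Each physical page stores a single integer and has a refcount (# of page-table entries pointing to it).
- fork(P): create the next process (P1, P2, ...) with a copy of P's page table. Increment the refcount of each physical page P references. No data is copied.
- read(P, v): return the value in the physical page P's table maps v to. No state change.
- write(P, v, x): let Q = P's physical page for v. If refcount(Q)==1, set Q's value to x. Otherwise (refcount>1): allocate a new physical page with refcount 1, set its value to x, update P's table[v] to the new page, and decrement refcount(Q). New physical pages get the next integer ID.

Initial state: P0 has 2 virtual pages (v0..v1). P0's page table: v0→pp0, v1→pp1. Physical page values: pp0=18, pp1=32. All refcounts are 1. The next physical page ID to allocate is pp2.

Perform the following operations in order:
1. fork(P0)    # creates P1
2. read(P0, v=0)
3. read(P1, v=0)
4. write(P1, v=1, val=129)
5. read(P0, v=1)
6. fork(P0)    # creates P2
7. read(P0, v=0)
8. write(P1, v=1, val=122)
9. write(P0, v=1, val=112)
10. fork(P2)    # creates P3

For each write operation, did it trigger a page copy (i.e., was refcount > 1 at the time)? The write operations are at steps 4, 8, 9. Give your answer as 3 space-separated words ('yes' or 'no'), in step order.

Op 1: fork(P0) -> P1. 2 ppages; refcounts: pp0:2 pp1:2
Op 2: read(P0, v0) -> 18. No state change.
Op 3: read(P1, v0) -> 18. No state change.
Op 4: write(P1, v1, 129). refcount(pp1)=2>1 -> COPY to pp2. 3 ppages; refcounts: pp0:2 pp1:1 pp2:1
Op 5: read(P0, v1) -> 32. No state change.
Op 6: fork(P0) -> P2. 3 ppages; refcounts: pp0:3 pp1:2 pp2:1
Op 7: read(P0, v0) -> 18. No state change.
Op 8: write(P1, v1, 122). refcount(pp2)=1 -> write in place. 3 ppages; refcounts: pp0:3 pp1:2 pp2:1
Op 9: write(P0, v1, 112). refcount(pp1)=2>1 -> COPY to pp3. 4 ppages; refcounts: pp0:3 pp1:1 pp2:1 pp3:1
Op 10: fork(P2) -> P3. 4 ppages; refcounts: pp0:4 pp1:2 pp2:1 pp3:1

yes no yes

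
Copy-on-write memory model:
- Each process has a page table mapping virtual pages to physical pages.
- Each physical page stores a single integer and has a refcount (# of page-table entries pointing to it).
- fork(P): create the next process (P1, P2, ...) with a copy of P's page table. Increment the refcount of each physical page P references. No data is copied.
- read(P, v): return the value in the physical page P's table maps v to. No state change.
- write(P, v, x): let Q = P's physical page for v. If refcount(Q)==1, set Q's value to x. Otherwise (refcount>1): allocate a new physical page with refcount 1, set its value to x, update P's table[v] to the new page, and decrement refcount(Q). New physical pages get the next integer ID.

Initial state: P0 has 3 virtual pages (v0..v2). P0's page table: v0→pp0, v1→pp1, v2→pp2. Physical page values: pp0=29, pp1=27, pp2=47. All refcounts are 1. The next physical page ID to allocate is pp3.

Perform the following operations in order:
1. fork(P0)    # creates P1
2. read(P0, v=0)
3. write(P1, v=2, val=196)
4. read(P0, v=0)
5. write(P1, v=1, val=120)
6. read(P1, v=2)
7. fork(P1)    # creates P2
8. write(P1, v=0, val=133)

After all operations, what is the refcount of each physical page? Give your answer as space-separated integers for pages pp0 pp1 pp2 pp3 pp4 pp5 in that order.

Op 1: fork(P0) -> P1. 3 ppages; refcounts: pp0:2 pp1:2 pp2:2
Op 2: read(P0, v0) -> 29. No state change.
Op 3: write(P1, v2, 196). refcount(pp2)=2>1 -> COPY to pp3. 4 ppages; refcounts: pp0:2 pp1:2 pp2:1 pp3:1
Op 4: read(P0, v0) -> 29. No state change.
Op 5: write(P1, v1, 120). refcount(pp1)=2>1 -> COPY to pp4. 5 ppages; refcounts: pp0:2 pp1:1 pp2:1 pp3:1 pp4:1
Op 6: read(P1, v2) -> 196. No state change.
Op 7: fork(P1) -> P2. 5 ppages; refcounts: pp0:3 pp1:1 pp2:1 pp3:2 pp4:2
Op 8: write(P1, v0, 133). refcount(pp0)=3>1 -> COPY to pp5. 6 ppages; refcounts: pp0:2 pp1:1 pp2:1 pp3:2 pp4:2 pp5:1

Answer: 2 1 1 2 2 1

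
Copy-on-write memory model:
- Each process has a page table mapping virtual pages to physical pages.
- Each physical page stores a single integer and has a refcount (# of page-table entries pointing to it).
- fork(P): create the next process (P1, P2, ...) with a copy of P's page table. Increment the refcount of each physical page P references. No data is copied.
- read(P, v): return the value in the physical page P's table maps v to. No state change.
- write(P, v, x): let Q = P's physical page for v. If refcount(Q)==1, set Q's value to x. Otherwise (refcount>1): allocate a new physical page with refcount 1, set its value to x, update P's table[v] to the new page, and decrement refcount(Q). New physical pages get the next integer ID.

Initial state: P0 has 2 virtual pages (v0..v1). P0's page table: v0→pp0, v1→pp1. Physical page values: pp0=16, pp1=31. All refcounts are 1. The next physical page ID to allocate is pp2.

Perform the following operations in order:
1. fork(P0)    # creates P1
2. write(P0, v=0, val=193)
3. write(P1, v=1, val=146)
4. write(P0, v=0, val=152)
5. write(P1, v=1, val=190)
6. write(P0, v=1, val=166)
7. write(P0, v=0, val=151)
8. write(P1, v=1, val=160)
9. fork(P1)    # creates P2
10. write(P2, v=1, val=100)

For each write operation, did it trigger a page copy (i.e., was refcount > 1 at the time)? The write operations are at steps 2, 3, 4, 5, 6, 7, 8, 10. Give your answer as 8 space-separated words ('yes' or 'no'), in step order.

Op 1: fork(P0) -> P1. 2 ppages; refcounts: pp0:2 pp1:2
Op 2: write(P0, v0, 193). refcount(pp0)=2>1 -> COPY to pp2. 3 ppages; refcounts: pp0:1 pp1:2 pp2:1
Op 3: write(P1, v1, 146). refcount(pp1)=2>1 -> COPY to pp3. 4 ppages; refcounts: pp0:1 pp1:1 pp2:1 pp3:1
Op 4: write(P0, v0, 152). refcount(pp2)=1 -> write in place. 4 ppages; refcounts: pp0:1 pp1:1 pp2:1 pp3:1
Op 5: write(P1, v1, 190). refcount(pp3)=1 -> write in place. 4 ppages; refcounts: pp0:1 pp1:1 pp2:1 pp3:1
Op 6: write(P0, v1, 166). refcount(pp1)=1 -> write in place. 4 ppages; refcounts: pp0:1 pp1:1 pp2:1 pp3:1
Op 7: write(P0, v0, 151). refcount(pp2)=1 -> write in place. 4 ppages; refcounts: pp0:1 pp1:1 pp2:1 pp3:1
Op 8: write(P1, v1, 160). refcount(pp3)=1 -> write in place. 4 ppages; refcounts: pp0:1 pp1:1 pp2:1 pp3:1
Op 9: fork(P1) -> P2. 4 ppages; refcounts: pp0:2 pp1:1 pp2:1 pp3:2
Op 10: write(P2, v1, 100). refcount(pp3)=2>1 -> COPY to pp4. 5 ppages; refcounts: pp0:2 pp1:1 pp2:1 pp3:1 pp4:1

yes yes no no no no no yes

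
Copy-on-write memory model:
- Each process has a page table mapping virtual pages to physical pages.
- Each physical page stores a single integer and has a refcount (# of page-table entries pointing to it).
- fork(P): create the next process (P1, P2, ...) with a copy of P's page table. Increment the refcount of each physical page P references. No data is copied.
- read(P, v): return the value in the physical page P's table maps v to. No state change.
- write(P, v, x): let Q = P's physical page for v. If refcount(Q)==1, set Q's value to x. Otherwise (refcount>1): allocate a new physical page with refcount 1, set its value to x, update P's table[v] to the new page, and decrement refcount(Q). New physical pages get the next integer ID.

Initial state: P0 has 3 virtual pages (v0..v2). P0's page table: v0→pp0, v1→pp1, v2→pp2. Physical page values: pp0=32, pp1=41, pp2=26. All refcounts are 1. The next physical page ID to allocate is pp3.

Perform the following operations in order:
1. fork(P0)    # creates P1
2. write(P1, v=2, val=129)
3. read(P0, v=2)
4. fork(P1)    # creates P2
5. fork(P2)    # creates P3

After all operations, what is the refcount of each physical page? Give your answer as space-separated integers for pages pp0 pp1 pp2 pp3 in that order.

Answer: 4 4 1 3

Derivation:
Op 1: fork(P0) -> P1. 3 ppages; refcounts: pp0:2 pp1:2 pp2:2
Op 2: write(P1, v2, 129). refcount(pp2)=2>1 -> COPY to pp3. 4 ppages; refcounts: pp0:2 pp1:2 pp2:1 pp3:1
Op 3: read(P0, v2) -> 26. No state change.
Op 4: fork(P1) -> P2. 4 ppages; refcounts: pp0:3 pp1:3 pp2:1 pp3:2
Op 5: fork(P2) -> P3. 4 ppages; refcounts: pp0:4 pp1:4 pp2:1 pp3:3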